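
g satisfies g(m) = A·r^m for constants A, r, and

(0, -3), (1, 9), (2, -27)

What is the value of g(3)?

Consecutive ratio: 9/(-3) = -3, and -27/9 = -3, so r = -3.
Then A·(-3)^0 = -3 gives A = -3, and g(m) = -3·(-3)^m.
g(3) = -3·(-3)^3 = 81.

81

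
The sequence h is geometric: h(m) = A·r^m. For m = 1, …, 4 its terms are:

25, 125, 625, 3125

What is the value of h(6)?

Consecutive ratio: 125/25 = 5, and 625/125 = 5, so r = 5.
Then A·5^1 = 25 gives A = 5, and h(m) = 5·5^m.
h(6) = 5·5^6 = 78125.

78125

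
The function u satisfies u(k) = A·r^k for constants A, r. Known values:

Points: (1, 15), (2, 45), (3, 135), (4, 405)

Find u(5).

1215

Consecutive ratio: 45/15 = 3, and 135/45 = 3, so r = 3.
Then A·3^1 = 15 gives A = 5, and u(k) = 5·3^k.
u(5) = 5·3^5 = 1215.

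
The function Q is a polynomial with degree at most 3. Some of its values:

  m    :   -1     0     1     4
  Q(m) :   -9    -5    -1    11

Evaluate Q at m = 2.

3

Write Q(m) = am³ + bm² + cm + d; the 4 given values yield a linear system in the 4 coefficients.
Solving, the top 2 coefficients vanish, and Q(m) = 4m - 5.
Then Q(2) = 3.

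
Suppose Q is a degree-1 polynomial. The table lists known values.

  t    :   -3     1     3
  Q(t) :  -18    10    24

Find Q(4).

31

Write Q(t) = at + b; the 3 given values yield a linear system in the 2 coefficients.
Solving, Q(t) = 7t + 3.
Then Q(4) = 31.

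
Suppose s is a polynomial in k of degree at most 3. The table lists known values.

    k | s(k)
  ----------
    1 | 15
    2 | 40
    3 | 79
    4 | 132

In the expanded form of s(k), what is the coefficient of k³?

First differences: 25, 39, 53. Second differences: 14, 14.
Level-2 differences are constant, so s has degree 2.
Fitting a degree-2 polynomial gives s(k) = 7k² + 4k + 4.
The coefficient of k³ is 0.

0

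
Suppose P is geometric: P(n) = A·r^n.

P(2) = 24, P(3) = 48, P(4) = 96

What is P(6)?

384

Consecutive ratio: 48/24 = 2, and 96/48 = 2, so r = 2.
Then A·2^2 = 24 gives A = 6, and P(n) = 6·2^n.
P(6) = 6·2^6 = 384.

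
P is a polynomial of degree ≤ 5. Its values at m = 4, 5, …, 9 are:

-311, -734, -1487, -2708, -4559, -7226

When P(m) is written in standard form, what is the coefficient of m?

Write P(m) = am^5 + bm^4 + cm³ + dm² + em + p; the 6 given values yield a linear system in the 6 coefficients.
Solving, the leading coefficient vanishes, and P(m) = -m^4 - m³ + m² - 2m + 1.
The coefficient of m is -2.

-2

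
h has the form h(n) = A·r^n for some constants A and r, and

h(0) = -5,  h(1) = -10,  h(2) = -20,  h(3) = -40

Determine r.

2

Consecutive ratio: -10/(-5) = 2, and -20/(-10) = 2, so r = 2.
Then A·2^0 = -5 gives A = -5, and h(n) = -5·2^n.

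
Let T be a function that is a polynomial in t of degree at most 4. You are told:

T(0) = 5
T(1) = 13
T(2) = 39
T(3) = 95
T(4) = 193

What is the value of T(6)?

First differences: 8, 26, 56, 98. Second differences: 18, 30, 42. Third differences: 12, 12.
Level-3 differences are constant, so T has degree 3.
Fitting a degree-3 polynomial gives T(t) = 2t³ + 3t² + 3t + 5.
Then T(6) = 563.

563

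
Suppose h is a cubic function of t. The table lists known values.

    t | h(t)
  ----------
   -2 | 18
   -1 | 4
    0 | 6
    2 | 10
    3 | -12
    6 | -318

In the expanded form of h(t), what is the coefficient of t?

6

Write h(t) = at³ + bt² + ct + d; the 6 given values yield a linear system in the 4 coefficients.
Solving, h(t) = -2t³ + 2t² + 6t + 6.
The coefficient of t is 6.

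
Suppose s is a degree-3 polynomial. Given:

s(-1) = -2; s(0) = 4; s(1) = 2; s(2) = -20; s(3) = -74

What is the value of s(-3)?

First differences: 6, -2, -22, -54. Second differences: -8, -20, -32. Third differences: -12, -12.
Level-3 differences are constant, so s has degree 3.
Fitting a degree-3 polynomial gives s(x) = -2x³ - 4x² + 4x + 4.
Then s(-3) = 10.

10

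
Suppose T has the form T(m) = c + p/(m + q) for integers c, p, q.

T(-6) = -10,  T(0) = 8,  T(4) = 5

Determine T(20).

(T(m) − c)(m + q) = p for each data point; the three points give a linear system in c and q, then p follows.
Solving: c = 2, q = 4, p = 24, so T(m) = 2 + 24/(m + 4).
Then T(20) = 2 + 24/24 = 3.

3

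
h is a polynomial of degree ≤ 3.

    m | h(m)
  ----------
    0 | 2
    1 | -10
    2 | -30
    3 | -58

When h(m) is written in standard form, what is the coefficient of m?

-8

First differences: -12, -20, -28. Second differences: -8, -8.
Level-2 differences are constant, so h has degree 2.
Fitting a degree-2 polynomial gives h(m) = -4m² - 8m + 2.
The coefficient of m is -8.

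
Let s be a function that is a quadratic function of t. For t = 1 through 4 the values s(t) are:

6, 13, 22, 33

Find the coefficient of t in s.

First differences: 7, 9, 11. Second differences: 2, 2.
Level-2 differences are constant, so s has degree 2.
Fitting a degree-2 polynomial gives s(t) = t² + 4t + 1.
The coefficient of t is 4.

4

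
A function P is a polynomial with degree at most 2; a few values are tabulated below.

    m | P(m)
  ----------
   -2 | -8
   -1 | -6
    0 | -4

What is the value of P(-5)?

-14

Write P(m) = am² + bm + c; the 3 given values yield a linear system in the 3 coefficients.
Solving, the leading coefficient vanishes, and P(m) = 2m - 4.
Then P(-5) = -14.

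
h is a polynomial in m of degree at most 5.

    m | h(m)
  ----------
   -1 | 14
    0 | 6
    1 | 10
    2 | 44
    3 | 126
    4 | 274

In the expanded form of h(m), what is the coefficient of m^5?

0

Write h(m) = am^5 + bm^4 + cm³ + dm² + em + p; the 6 given values yield a linear system in the 6 coefficients.
Solving, the top 2 coefficients vanish, and h(m) = 3m³ + 6m² - 5m + 6.
The coefficient of m^5 is 0.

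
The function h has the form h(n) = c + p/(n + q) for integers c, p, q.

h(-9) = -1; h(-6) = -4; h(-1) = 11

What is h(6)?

4

(h(n) − c)(n + q) = p for each data point; the three points give a linear system in c and q, then p follows.
Solving: c = 2, q = 3, p = 18, so h(n) = 2 + 18/(n + 3).
Then h(6) = 2 + 18/9 = 4.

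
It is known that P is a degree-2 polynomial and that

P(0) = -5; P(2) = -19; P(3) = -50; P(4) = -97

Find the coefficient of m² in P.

Write P(m) = am² + bm + c; the 4 given values yield a linear system in the 3 coefficients.
Solving, P(m) = -8m² + 9m - 5.
The coefficient of m² is -8.

-8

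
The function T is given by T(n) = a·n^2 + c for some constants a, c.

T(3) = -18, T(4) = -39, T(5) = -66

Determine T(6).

-99

From T(3) = -18 and T(4) = -39: 9a + c = -18 and 16a + c = -39.
Subtracting: 7a = -21, so a = -3; then c = -18 − (-3)·9 = 9.
So T(n) = -3n² + 9, and T(6) = -99.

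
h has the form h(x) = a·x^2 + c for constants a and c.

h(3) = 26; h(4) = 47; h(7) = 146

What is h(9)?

From h(3) = 26 and h(4) = 47: 9a + c = 26 and 16a + c = 47.
Subtracting: 7a = 21, so a = 3; then c = 26 − 3·9 = -1.
So h(x) = 3x² − 1, and h(9) = 242.

242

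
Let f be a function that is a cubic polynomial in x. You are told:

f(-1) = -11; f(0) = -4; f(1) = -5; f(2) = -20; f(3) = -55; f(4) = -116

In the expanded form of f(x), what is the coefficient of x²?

-4

Write f(x) = ax³ + bx² + cx + d; the 6 given values yield a linear system in the 4 coefficients.
Solving, f(x) = -x³ - 4x² + 4x - 4.
The coefficient of x² is -4.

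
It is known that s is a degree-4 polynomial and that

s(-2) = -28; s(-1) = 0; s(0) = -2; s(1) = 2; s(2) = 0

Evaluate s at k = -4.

-558

Write s(k) = ak^4 + bk³ + ck² + dk + e; the 5 given values yield a linear system in the 5 coefficients.
Solving, s(k) = -2k^4 + 2k³ + 5k² - k - 2.
Then s(-4) = -558.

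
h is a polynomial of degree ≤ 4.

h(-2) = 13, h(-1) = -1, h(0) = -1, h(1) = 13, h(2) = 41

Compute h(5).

209

First differences: -14, 0, 14, 28. Second differences: 14, 14, 14.
Level-2 differences are constant, so h has degree 2.
Fitting a degree-2 polynomial gives h(t) = 7t² + 7t - 1.
Then h(5) = 209.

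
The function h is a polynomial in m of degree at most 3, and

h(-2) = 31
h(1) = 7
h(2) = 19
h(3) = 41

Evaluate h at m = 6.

Write h(m) = am³ + bm² + cm + d; the 4 given values yield a linear system in the 4 coefficients.
Solving, the leading coefficient vanishes, and h(m) = 5m² - 3m + 5.
Then h(6) = 167.

167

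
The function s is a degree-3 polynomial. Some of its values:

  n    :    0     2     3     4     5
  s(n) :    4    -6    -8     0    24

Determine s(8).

252

Write s(n) = an³ + bn² + cn + d; the 5 given values yield a linear system in the 4 coefficients.
Solving, s(n) = n³ - 4n² - n + 4.
Then s(8) = 252.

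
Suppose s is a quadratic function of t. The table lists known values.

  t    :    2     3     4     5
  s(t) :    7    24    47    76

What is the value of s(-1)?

-8

Write s(t) = at² + bt + c; the 4 given values yield a linear system in the 3 coefficients.
Solving, s(t) = 3t² + 2t - 9.
Then s(-1) = -8.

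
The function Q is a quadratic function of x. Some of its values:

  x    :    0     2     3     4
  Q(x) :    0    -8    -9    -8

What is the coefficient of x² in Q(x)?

Write Q(x) = ax² + bx + c; the 4 given values yield a linear system in the 3 coefficients.
Solving, Q(x) = x² - 6x.
The coefficient of x² is 1.

1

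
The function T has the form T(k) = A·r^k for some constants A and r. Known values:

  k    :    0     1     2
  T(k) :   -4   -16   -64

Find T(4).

Consecutive ratio: -16/(-4) = 4, and -64/(-16) = 4, so r = 4.
Then A·4^0 = -4 gives A = -4, and T(k) = -4·4^k.
T(4) = -4·4^4 = -1024.

-1024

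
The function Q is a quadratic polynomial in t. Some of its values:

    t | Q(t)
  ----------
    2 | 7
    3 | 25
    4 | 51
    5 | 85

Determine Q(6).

First differences: 18, 26, 34. Second differences: 8, 8.
Level-2 differences are constant, so Q has degree 2.
Extending the table by one column gives the next first difference 42, so Q(6) = 85 + 42 = 127.

127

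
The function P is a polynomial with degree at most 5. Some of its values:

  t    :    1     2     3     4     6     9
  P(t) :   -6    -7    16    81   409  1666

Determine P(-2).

-39

Write P(t) = at^5 + bt^4 + ct³ + dt² + et + p; the 6 given values yield a linear system in the 6 coefficients.
Solving, the top 2 coefficients vanish, and P(t) = 3t³ - 6t² - 4t + 1.
Then P(-2) = -39.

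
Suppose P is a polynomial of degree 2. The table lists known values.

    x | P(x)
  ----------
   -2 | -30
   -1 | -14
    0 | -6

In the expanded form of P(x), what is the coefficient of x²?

Write P(x) = ax² + bx + c; the 3 given values yield a linear system in the 3 coefficients.
Solving, P(x) = -4x² + 4x - 6.
The coefficient of x² is -4.

-4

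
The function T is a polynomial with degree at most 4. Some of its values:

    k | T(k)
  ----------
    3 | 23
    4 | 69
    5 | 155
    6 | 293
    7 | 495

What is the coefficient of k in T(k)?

0

First differences: 46, 86, 138, 202. Second differences: 40, 52, 64. Third differences: 12, 12.
Level-3 differences are constant, so T has degree 3.
Fitting a degree-3 polynomial gives T(k) = 2k³ - 4k² + 5.
The coefficient of k is 0.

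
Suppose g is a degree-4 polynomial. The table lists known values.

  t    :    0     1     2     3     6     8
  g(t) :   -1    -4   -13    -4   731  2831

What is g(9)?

Write g(t) = at^4 + bt³ + ct² + dt + e; the 6 given values yield a linear system in the 5 coefficients.
Solving, g(t) = t^4 - 2t³ - 4t² + 2t - 1.
Then g(9) = 4796.

4796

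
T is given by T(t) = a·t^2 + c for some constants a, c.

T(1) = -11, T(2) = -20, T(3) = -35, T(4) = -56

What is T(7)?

From T(1) = -11 and T(2) = -20: 1a + c = -11 and 4a + c = -20.
Subtracting: 3a = -9, so a = -3; then c = -11 − (-3)·1 = -8.
So T(t) = -3t² − 8, and T(7) = -155.

-155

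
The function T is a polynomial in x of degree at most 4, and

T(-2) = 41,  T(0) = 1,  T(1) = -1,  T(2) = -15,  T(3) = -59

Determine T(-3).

Write T(x) = ax^4 + bx³ + cx² + dx + e; the 5 given values yield a linear system in the 5 coefficients.
Solving, the leading coefficient vanishes, and T(x) = -3x³ + 3x² - 2x + 1.
Then T(-3) = 115.

115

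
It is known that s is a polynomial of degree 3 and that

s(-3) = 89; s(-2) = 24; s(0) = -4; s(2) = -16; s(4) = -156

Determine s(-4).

212

Write s(x) = ax³ + bx² + cx + d; the 5 given values yield a linear system in the 4 coefficients.
Solving, s(x) = -3x³ + 2x² + 2x - 4.
Then s(-4) = 212.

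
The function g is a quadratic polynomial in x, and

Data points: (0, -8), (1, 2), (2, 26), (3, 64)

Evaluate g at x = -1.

First differences: 10, 24, 38. Second differences: 14, 14.
Level-2 differences are constant, so g has degree 2.
Fitting a degree-2 polynomial gives g(x) = 7x² + 3x - 8.
Then g(-1) = -4.

-4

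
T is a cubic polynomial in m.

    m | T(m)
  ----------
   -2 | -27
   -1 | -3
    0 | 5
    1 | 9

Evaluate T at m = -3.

Write T(m) = am³ + bm² + cm + d; the 4 given values yield a linear system in the 4 coefficients.
Solving, T(m) = 2m³ - 2m² + 4m + 5.
Then T(-3) = -79.

-79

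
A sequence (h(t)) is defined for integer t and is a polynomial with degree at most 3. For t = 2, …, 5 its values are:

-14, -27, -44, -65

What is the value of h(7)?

First differences: -13, -17, -21. Second differences: -4, -4.
Level-2 differences are constant, so h has degree 2.
Fitting a degree-2 polynomial gives h(t) = -2t² - 3t.
Then h(7) = -119.

-119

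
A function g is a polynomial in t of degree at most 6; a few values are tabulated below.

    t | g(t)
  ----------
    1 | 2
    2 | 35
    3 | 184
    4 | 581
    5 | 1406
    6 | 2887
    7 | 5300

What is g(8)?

Write g(t) = at^6 + bt^5 + ct^4 + dt³ + et² + pt + q; the 7 given values yield a linear system in the 7 coefficients.
Solving, the top 2 coefficients vanish, and g(t) = 2t^4 + 2t³ - 4t² + t + 1.
Then g(8) = 8969.

8969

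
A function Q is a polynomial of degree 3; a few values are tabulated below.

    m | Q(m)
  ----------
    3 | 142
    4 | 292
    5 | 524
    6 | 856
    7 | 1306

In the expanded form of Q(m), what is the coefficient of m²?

5

First differences: 150, 232, 332, 450. Second differences: 82, 100, 118. Third differences: 18, 18.
Level-3 differences are constant, so Q has degree 3.
Fitting a degree-3 polynomial gives Q(m) = 3m³ + 5m² + 4m + 4.
The coefficient of m² is 5.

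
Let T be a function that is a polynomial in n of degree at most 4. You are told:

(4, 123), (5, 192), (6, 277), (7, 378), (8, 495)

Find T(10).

777

Write T(n) = an^4 + bn³ + cn² + dn + e; the 5 given values yield a linear system in the 5 coefficients.
Solving, the top 2 coefficients vanish, and T(n) = 8n² - 3n + 7.
Then T(10) = 777.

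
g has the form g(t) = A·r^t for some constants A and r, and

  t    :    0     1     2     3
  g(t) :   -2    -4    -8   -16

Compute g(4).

-32

Consecutive ratio: -4/(-2) = 2, and -8/(-4) = 2, so r = 2.
Then A·2^0 = -2 gives A = -2, and g(t) = -2·2^t.
g(4) = -2·2^4 = -32.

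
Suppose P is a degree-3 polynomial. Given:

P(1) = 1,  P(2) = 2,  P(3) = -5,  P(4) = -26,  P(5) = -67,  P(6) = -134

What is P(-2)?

First differences: 1, -7, -21, -41, -67. Second differences: -8, -14, -20, -26. Third differences: -6, -6, -6.
Level-3 differences are constant, so P has degree 3.
Fitting a degree-3 polynomial gives P(n) = -n³ + 2n² + 2n - 2.
Then P(-2) = 10.

10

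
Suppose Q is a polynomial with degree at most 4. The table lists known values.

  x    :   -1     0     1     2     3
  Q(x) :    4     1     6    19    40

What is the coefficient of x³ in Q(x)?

First differences: -3, 5, 13, 21. Second differences: 8, 8, 8.
Level-2 differences are constant, so Q has degree 2.
Fitting a degree-2 polynomial gives Q(x) = 4x² + x + 1.
The coefficient of x³ is 0.

0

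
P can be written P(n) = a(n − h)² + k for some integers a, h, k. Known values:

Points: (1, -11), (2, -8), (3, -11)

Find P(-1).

First differences 3, -3; second difference -6 = 2a, so a = -3.
Expanding, the n-coefficient is −2ah = 6h; matching it to the data gives h = 2, and then k = -8.
So P(n) = -3(n − 2)² − 8.
P(-1) = -3·(-3)² − 8 = -35.

-35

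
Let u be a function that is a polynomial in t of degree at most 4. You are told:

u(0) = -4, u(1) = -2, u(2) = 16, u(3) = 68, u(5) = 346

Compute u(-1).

-8

Write u(t) = at^4 + bt³ + ct² + dt + e; the 5 given values yield a linear system in the 5 coefficients.
Solving, the leading coefficient vanishes, and u(t) = 3t³ - t² - 4.
Then u(-1) = -8.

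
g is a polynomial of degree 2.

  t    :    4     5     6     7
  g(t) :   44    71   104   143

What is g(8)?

188

First differences: 27, 33, 39. Second differences: 6, 6.
Level-2 differences are constant, so g has degree 2.
Fitting a degree-2 polynomial gives g(t) = 3t² - 4.
Then g(8) = 188.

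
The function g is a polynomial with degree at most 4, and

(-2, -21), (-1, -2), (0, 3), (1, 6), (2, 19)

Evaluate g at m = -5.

Write g(m) = am^4 + bm³ + cm² + dm + e; the 5 given values yield a linear system in the 5 coefficients.
Solving, the leading coefficient vanishes, and g(m) = 2m³ - m² + 2m + 3.
Then g(-5) = -282.

-282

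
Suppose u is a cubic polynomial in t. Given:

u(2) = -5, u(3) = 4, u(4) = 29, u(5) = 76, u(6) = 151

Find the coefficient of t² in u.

Write u(t) = at³ + bt² + ct + d; the 5 given values yield a linear system in the 4 coefficients.
Solving, u(t) = t³ - t² - 5t + 1.
The coefficient of t² is -1.

-1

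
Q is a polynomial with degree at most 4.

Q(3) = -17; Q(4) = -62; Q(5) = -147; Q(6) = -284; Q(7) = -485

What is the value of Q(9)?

-1127

First differences: -45, -85, -137, -201. Second differences: -40, -52, -64. Third differences: -12, -12.
Level-3 differences are constant, so Q has degree 3.
Fitting a degree-3 polynomial gives Q(n) = -2n³ + 4n² + n - 2.
Then Q(9) = -1127.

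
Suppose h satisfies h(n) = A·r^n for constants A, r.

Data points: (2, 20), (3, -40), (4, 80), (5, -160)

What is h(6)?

320

Consecutive ratio: -40/20 = -2, and 80/(-40) = -2, so r = -2.
Then A·(-2)^2 = 20 gives A = 5, and h(n) = 5·(-2)^n.
h(6) = 5·(-2)^6 = 320.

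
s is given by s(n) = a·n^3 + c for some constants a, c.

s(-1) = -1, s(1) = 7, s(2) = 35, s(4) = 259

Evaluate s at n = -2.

From s(-1) = -1 and s(1) = 7: -1a + c = -1 and 1a + c = 7.
Subtracting: 2a = 8, so a = 4; then c = -1 − 4·(-1) = 3.
So s(n) = 4n³ + 3, and s(-2) = -29.

-29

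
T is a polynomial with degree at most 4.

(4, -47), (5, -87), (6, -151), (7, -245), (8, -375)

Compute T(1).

-11

Write T(x) = ax^4 + bx³ + cx² + dx + e; the 5 given values yield a linear system in the 5 coefficients.
Solving, the leading coefficient vanishes, and T(x) = -x³ + 3x² - 6x - 7.
Then T(1) = -11.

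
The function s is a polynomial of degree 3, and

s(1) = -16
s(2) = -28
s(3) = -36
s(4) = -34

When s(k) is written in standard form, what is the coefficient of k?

-7

Write s(k) = ak³ + bk² + ck + d; the 4 given values yield a linear system in the 4 coefficients.
Solving, s(k) = k³ - 4k² - 7k - 6.
The coefficient of k is -7.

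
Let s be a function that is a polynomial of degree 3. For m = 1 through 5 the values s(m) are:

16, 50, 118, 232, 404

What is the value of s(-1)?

First differences: 34, 68, 114, 172. Second differences: 34, 46, 58. Third differences: 12, 12.
Level-3 differences are constant, so s has degree 3.
Fitting a degree-3 polynomial gives s(m) = 2m³ + 5m² + 5m + 4.
Then s(-1) = 2.

2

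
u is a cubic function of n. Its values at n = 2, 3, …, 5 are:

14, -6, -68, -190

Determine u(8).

Write u(n) = an³ + bn² + cn + d; the 4 given values yield a linear system in the 4 coefficients.
Solving, u(n) = -3n³ + 6n² + 7n.
Then u(8) = -1096.

-1096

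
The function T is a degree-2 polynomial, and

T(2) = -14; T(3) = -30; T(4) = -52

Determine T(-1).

Write T(x) = ax² + bx + c; the 3 given values yield a linear system in the 3 coefficients.
Solving, T(x) = -3x² - x.
Then T(-1) = -2.

-2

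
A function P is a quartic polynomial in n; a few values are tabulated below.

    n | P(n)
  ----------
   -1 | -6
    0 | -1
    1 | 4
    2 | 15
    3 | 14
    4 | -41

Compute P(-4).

First differences: 5, 5, 11, -1, -55. Second differences: 0, 6, -12, -54. Third differences: 6, -18, -42. Fourth differences: -24, -24.
Level-4 differences are constant, so P has degree 4.
Fitting a degree-4 polynomial gives P(n) = -n^4 + 3n³ + n² + 2n - 1.
Then P(-4) = -441.

-441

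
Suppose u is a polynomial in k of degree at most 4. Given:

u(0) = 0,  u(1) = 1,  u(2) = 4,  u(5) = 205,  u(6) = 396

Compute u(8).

1072

Write u(k) = ak^4 + bk³ + ck² + dk + e; the 5 given values yield a linear system in the 5 coefficients.
Solving, the leading coefficient vanishes, and u(k) = 3k³ - 8k² + 6k.
Then u(8) = 1072.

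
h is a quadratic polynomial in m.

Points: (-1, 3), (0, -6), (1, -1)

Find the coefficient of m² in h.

Write h(m) = am² + bm + c; the 3 given values yield a linear system in the 3 coefficients.
Solving, h(m) = 7m² - 2m - 6.
The coefficient of m² is 7.

7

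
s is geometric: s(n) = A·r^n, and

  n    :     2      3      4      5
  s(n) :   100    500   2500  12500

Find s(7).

Consecutive ratio: 500/100 = 5, and 2500/500 = 5, so r = 5.
Then A·5^2 = 100 gives A = 4, and s(n) = 4·5^n.
s(7) = 4·5^7 = 312500.

312500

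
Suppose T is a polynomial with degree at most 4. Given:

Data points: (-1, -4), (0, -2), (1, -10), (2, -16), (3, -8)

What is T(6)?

Write T(k) = ak^4 + bk³ + ck² + dk + e; the 5 given values yield a linear system in the 5 coefficients.
Solving, the leading coefficient vanishes, and T(k) = 2k³ - 5k² - 5k - 2.
Then T(6) = 220.

220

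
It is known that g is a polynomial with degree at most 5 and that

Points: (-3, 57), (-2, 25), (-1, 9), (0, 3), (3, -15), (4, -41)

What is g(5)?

-87

Write g(x) = ax^5 + bx^4 + cx³ + dx² + ex + p; the 6 given values yield a linear system in the 6 coefficients.
Solving, the top 2 coefficients vanish, and g(x) = -x³ + 2x² - 3x + 3.
Then g(5) = -87.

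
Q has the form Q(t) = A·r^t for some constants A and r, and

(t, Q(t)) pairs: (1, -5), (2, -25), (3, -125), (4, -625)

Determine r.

5

Consecutive ratio: -25/(-5) = 5, and -125/(-25) = 5, so r = 5.
Then A·5^1 = -5 gives A = -1, and Q(t) = -1·5^t.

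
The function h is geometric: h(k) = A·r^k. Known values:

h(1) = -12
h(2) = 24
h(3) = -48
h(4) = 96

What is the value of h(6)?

384

Consecutive ratio: 24/(-12) = -2, and -48/24 = -2, so r = -2.
Then A·(-2)^1 = -12 gives A = 6, and h(k) = 6·(-2)^k.
h(6) = 6·(-2)^6 = 384.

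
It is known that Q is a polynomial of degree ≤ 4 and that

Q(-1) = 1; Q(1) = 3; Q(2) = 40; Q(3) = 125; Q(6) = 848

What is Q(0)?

Write Q(n) = an^4 + bn³ + cn² + dn + e; the 5 given values yield a linear system in the 5 coefficients.
Solving, the leading coefficient vanishes, and Q(n) = 3n³ + 6n² - 2n - 4.
The constant term is Q(0) = -4.

-4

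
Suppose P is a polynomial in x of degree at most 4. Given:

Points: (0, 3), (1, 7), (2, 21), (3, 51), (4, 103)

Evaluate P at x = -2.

1

First differences: 4, 14, 30, 52. Second differences: 10, 16, 22. Third differences: 6, 6.
Level-3 differences are constant, so P has degree 3.
Fitting a degree-3 polynomial gives P(x) = x³ + 2x² + x + 3.
Then P(-2) = 1.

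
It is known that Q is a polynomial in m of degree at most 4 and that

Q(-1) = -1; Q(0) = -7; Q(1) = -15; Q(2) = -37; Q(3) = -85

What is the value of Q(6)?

-505

Write Q(m) = am^4 + bm³ + cm² + dm + e; the 5 given values yield a linear system in the 5 coefficients.
Solving, the leading coefficient vanishes, and Q(m) = -2m³ - m² - 5m - 7.
Then Q(6) = -505.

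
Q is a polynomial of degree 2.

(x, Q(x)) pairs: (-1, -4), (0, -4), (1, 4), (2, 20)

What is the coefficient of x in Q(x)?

4

First differences: 0, 8, 16. Second differences: 8, 8.
Level-2 differences are constant, so Q has degree 2.
Fitting a degree-2 polynomial gives Q(x) = 4x² + 4x - 4.
The coefficient of x is 4.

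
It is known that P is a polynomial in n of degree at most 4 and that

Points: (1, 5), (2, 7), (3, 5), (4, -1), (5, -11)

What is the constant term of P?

Write P(n) = an^4 + bn³ + cn² + dn + e; the 5 given values yield a linear system in the 5 coefficients.
Solving, the top 2 coefficients vanish, and P(n) = -2n² + 8n - 1.
The constant term is P(0) = -1.

-1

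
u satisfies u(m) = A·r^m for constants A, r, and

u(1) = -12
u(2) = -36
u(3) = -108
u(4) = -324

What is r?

Consecutive ratio: -36/(-12) = 3, and -108/(-36) = 3, so r = 3.
Then A·3^1 = -12 gives A = -4, and u(m) = -4·3^m.

3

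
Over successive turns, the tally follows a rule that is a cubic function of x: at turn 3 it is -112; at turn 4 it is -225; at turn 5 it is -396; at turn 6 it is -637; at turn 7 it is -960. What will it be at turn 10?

Write the value at x as h(x).
Write h(x) = ax³ + bx² + cx + d; the 5 given values yield a linear system in the 4 coefficients.
Solving, h(x) = -2x³ - 5x² - 4x - 1.
Then h(10) = -2541.

-2541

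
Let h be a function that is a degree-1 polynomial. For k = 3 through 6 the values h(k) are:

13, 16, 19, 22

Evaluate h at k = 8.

28

Write h(k) = ak + b; the 4 given values yield a linear system in the 2 coefficients.
Solving, h(k) = 3k + 4.
Then h(8) = 28.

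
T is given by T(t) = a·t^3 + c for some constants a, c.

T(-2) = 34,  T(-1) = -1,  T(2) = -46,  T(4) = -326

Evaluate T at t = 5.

From T(-2) = 34 and T(-1) = -1: -8a + c = 34 and -1a + c = -1.
Subtracting: 7a = -35, so a = -5; then c = 34 − (-5)·(-8) = -6.
So T(t) = -5t³ − 6, and T(5) = -631.

-631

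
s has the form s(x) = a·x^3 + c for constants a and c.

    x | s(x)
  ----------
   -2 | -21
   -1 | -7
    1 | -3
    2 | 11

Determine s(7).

681

From s(-2) = -21 and s(-1) = -7: -8a + c = -21 and -1a + c = -7.
Subtracting: 7a = 14, so a = 2; then c = -21 − 2·(-8) = -5.
So s(x) = 2x³ − 5, and s(7) = 681.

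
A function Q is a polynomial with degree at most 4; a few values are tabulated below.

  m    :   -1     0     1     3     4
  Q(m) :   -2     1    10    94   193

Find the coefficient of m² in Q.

3

Write Q(m) = am^4 + bm³ + cm² + dm + e; the 5 given values yield a linear system in the 5 coefficients.
Solving, the leading coefficient vanishes, and Q(m) = 2m³ + 3m² + 4m + 1.
The coefficient of m² is 3.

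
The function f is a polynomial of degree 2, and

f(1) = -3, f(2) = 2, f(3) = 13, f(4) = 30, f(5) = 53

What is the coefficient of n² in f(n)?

3

Write f(n) = an² + bn + c; the 5 given values yield a linear system in the 3 coefficients.
Solving, f(n) = 3n² - 4n - 2.
The coefficient of n² is 3.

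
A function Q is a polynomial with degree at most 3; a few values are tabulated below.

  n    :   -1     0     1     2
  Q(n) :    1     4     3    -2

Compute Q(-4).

-32

Write Q(n) = an³ + bn² + cn + d; the 4 given values yield a linear system in the 4 coefficients.
Solving, the leading coefficient vanishes, and Q(n) = -2n² + n + 4.
Then Q(-4) = -32.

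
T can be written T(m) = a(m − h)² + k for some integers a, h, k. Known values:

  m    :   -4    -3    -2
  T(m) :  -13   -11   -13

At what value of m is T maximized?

First differences 2, -2; second difference -4 = 2a, so a = -2.
Expanding, the m-coefficient is −2ah = 4h; matching it to the data gives h = -3, and then k = -11.
So T(m) = -2(m + 3)² − 11.
Hence h = -3.

-3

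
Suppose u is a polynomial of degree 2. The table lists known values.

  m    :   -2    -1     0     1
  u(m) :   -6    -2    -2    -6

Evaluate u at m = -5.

First differences: 4, 0, -4. Second differences: -4, -4.
Level-2 differences are constant, so u has degree 2.
Fitting a degree-2 polynomial gives u(m) = -2m² - 2m - 2.
Then u(-5) = -42.

-42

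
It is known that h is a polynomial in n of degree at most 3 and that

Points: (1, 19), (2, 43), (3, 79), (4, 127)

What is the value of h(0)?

7

First differences: 24, 36, 48. Second differences: 12, 12.
Level-2 differences are constant, so h has degree 2.
Fitting a degree-2 polynomial gives h(n) = 6n² + 6n + 7.
Then h(0) = 7.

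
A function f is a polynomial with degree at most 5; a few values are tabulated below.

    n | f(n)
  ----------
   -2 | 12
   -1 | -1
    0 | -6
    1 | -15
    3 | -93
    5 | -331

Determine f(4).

-186

Write f(n) = an^5 + bn^4 + cn³ + dn² + en + p; the 6 given values yield a linear system in the 6 coefficients.
Solving, the top 2 coefficients vanish, and f(n) = -2n³ - 2n² - 5n - 6.
Then f(4) = -186.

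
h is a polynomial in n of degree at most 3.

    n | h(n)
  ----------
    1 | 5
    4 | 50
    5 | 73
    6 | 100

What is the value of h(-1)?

-5

Write h(n) = an³ + bn² + cn + d; the 4 given values yield a linear system in the 4 coefficients.
Solving, the leading coefficient vanishes, and h(n) = 2n² + 5n - 2.
Then h(-1) = -5.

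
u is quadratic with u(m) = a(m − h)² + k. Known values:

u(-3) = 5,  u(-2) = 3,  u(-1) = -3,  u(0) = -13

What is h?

-3

First differences -2, -6, -10; second difference -4 = 2a, so a = -2.
Expanding, the m-coefficient is −2ah = 4h; matching it to the data gives h = -3, and then k = 5.
So u(m) = -2(m + 3)² + 5.
Hence h = -3.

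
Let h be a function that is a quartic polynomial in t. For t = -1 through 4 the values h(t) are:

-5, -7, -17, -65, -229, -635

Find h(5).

Write h(t) = at^4 + bt³ + ct² + dt + e; the 6 given values yield a linear system in the 5 coefficients.
Solving, h(t) = -2t^4 - t³ - 2t² - 5t - 7.
Then h(5) = -1457.

-1457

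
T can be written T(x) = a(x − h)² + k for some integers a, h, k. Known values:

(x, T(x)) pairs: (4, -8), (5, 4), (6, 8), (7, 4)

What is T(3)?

First differences 12, 4, -4; second difference -8 = 2a, so a = -4.
Expanding, the x-coefficient is −2ah = 8h; matching it to the data gives h = 6, and then k = 8.
So T(x) = -4(x − 6)² + 8.
T(3) = -4·(-3)² + 8 = -28.

-28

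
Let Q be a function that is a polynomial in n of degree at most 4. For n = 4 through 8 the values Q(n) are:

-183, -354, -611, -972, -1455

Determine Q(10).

First differences: -171, -257, -361, -483. Second differences: -86, -104, -122. Third differences: -18, -18.
Level-3 differences are constant, so Q has degree 3.
Fitting a degree-3 polynomial gives Q(n) = -3n³ + 2n² - 6n + 1.
Then Q(10) = -2859.

-2859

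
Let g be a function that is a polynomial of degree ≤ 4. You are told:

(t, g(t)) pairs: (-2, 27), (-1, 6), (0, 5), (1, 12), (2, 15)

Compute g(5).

-120

First differences: -21, -1, 7, 3. Second differences: 20, 8, -4. Third differences: -12, -12.
Level-3 differences are constant, so g has degree 3.
Fitting a degree-3 polynomial gives g(t) = -2t³ + 4t² + 5t + 5.
Then g(5) = -120.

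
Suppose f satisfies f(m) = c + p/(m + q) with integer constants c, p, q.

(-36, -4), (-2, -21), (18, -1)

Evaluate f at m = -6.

(f(m) − c)(m + q) = p for each data point; the three points give a linear system in c and q, then p follows.
Solving: c = -3, q = 0, p = 36, so f(m) = -3 + 36/(m + 0).
Then f(-6) = -3 + 36/(-6) = -9.

-9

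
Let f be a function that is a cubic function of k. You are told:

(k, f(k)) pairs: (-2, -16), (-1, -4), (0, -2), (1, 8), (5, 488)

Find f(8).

Write f(k) = ak³ + bk² + ck + d; the 5 given values yield a linear system in the 4 coefficients.
Solving, f(k) = 3k³ + 4k² + 3k - 2.
Then f(8) = 1814.

1814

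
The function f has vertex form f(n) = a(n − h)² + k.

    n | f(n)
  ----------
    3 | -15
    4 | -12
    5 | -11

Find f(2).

-20

First differences 3, 1; second difference -2 = 2a, so a = -1.
Expanding, the n-coefficient is −2ah = 2h; matching it to the data gives h = 5, and then k = -11.
So f(n) = -1(n − 5)² − 11.
f(2) = -1·(-3)² − 11 = -20.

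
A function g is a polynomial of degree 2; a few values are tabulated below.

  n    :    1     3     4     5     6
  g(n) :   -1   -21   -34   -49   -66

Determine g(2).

-10

Write g(n) = an² + bn + c; the 5 given values yield a linear system in the 3 coefficients.
Solving, g(n) = -n² - 6n + 6.
Then g(2) = -10.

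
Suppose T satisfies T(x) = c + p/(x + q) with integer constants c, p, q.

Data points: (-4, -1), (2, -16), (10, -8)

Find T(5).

-10

(T(x) − c)(x + q) = p for each data point; the three points give a linear system in c and q, then p follows.
Solving: c = -6, q = 0, p = -20, so T(x) = -6 − 20/(x + 0).
Then T(5) = -6 − 20/5 = -10.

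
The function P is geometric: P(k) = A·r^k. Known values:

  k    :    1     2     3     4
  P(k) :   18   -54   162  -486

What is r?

-3

Consecutive ratio: -54/18 = -3, and 162/(-54) = -3, so r = -3.
Then A·(-3)^1 = 18 gives A = -6, and P(k) = -6·(-3)^k.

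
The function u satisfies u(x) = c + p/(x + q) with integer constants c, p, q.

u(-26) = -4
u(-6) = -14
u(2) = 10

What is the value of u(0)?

(u(x) − c)(x + q) = p for each data point; the three points give a linear system in c and q, then p follows.
Solving: c = -2, q = 2, p = 48, so u(x) = -2 + 48/(x + 2).
Then u(0) = -2 + 48/2 = 22.

22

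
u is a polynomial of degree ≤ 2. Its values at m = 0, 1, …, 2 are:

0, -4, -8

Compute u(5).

First differences: -4, -4.
Level-1 differences are constant, so u has degree 1.
Fitting a degree-1 polynomial gives u(m) = -4m.
Then u(5) = -20.

-20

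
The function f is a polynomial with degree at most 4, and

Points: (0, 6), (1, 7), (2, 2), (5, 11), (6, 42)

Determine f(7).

Write f(m) = am^4 + bm³ + cm² + dm + e; the 5 given values yield a linear system in the 5 coefficients.
Solving, the leading coefficient vanishes, and f(m) = m³ - 6m² + 6m + 6.
Then f(7) = 97.

97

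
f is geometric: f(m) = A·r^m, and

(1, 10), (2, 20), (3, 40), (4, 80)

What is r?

Consecutive ratio: 20/10 = 2, and 40/20 = 2, so r = 2.
Then A·2^1 = 10 gives A = 5, and f(m) = 5·2^m.

2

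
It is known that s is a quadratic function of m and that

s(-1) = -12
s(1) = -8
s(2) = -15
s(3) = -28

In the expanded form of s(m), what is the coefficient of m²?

-3

Write s(m) = am² + bm + c; the 4 given values yield a linear system in the 3 coefficients.
Solving, s(m) = -3m² + 2m - 7.
The coefficient of m² is -3.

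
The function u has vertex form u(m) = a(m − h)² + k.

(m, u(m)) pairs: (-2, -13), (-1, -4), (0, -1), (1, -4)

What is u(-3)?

First differences 9, 3, -3; second difference -6 = 2a, so a = -3.
Expanding, the m-coefficient is −2ah = 6h; matching it to the data gives h = 0, and then k = -1.
So u(m) = -3(m + 0)² − 1.
u(-3) = -3·(-3)² − 1 = -28.

-28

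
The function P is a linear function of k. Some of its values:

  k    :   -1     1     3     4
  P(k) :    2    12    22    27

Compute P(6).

Write P(k) = ak + b; the 4 given values yield a linear system in the 2 coefficients.
Solving, P(k) = 5k + 7.
Then P(6) = 37.

37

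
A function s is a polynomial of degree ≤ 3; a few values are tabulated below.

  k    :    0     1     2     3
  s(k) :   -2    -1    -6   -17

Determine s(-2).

Write s(k) = ak³ + bk² + ck + d; the 4 given values yield a linear system in the 4 coefficients.
Solving, the leading coefficient vanishes, and s(k) = -3k² + 4k - 2.
Then s(-2) = -22.

-22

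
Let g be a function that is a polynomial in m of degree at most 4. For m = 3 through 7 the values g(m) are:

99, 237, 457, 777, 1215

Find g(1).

-3

First differences: 138, 220, 320, 438. Second differences: 82, 100, 118. Third differences: 18, 18.
Level-3 differences are constant, so g has degree 3.
Fitting a degree-3 polynomial gives g(m) = 3m³ + 5m² - 8m - 3.
Then g(1) = -3.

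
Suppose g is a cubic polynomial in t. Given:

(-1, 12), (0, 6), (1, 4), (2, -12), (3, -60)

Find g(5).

-324

Write g(t) = at³ + bt² + ct + d; the 5 given values yield a linear system in the 4 coefficients.
Solving, g(t) = -3t³ + 2t² - t + 6.
Then g(5) = -324.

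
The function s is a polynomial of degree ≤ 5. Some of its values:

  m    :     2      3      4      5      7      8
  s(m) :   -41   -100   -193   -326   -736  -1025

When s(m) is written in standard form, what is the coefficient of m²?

-8

Write s(m) = am^5 + bm^4 + cm³ + dm² + em + p; the 6 given values yield a linear system in the 6 coefficients.
Solving, the top 2 coefficients vanish, and s(m) = -m³ - 8m² - 1.
The coefficient of m² is -8.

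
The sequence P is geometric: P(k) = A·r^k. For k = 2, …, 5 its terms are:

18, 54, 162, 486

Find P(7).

Consecutive ratio: 54/18 = 3, and 162/54 = 3, so r = 3.
Then A·3^2 = 18 gives A = 2, and P(k) = 2·3^k.
P(7) = 2·3^7 = 4374.

4374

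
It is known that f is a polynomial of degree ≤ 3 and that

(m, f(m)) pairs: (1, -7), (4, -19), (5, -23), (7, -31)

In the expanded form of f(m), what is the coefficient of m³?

0

Write f(m) = am³ + bm² + cm + d; the 4 given values yield a linear system in the 4 coefficients.
Solving, the top 2 coefficients vanish, and f(m) = -4m - 3.
The coefficient of m³ is 0.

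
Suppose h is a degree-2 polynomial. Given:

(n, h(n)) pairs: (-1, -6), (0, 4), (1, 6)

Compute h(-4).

-84

Write h(n) = an² + bn + c; the 3 given values yield a linear system in the 3 coefficients.
Solving, h(n) = -4n² + 6n + 4.
Then h(-4) = -84.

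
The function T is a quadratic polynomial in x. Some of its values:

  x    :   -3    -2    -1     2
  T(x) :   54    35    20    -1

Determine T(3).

Write T(x) = ax² + bx + c; the 4 given values yield a linear system in the 3 coefficients.
Solving, T(x) = 2x² - 9x + 9.
Then T(3) = 0.

0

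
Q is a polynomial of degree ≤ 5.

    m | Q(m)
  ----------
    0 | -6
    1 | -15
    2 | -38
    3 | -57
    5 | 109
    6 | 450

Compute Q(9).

3945

Write Q(m) = am^5 + bm^4 + cm³ + dm² + em + p; the 6 given values yield a linear system in the 6 coefficients.
Solving, the leading coefficient vanishes, and Q(m) = m^4 - 3m³ - 5m² - 2m - 6.
Then Q(9) = 3945.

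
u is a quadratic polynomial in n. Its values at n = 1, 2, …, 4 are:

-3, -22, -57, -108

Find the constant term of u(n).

First differences: -19, -35, -51. Second differences: -16, -16.
Level-2 differences are constant, so u has degree 2.
Fitting a degree-2 polynomial gives u(n) = -8n² + 5n.
The constant term is u(0) = 0.

0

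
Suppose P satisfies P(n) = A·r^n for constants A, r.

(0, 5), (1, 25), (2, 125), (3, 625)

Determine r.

Consecutive ratio: 25/5 = 5, and 125/25 = 5, so r = 5.
Then A·5^0 = 5 gives A = 5, and P(n) = 5·5^n.

5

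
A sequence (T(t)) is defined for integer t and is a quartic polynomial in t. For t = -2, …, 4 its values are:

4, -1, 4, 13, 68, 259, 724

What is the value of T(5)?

1649

First differences: -5, 5, 9, 55, 191, 465. Second differences: 10, 4, 46, 136, 274. Third differences: -6, 42, 90, 138. Fourth differences: 48, 48, 48.
Level-4 differences are constant, so T has degree 4.
Fitting a degree-4 polynomial gives T(t) = 2t^4 + 3t³ + 4t + 4.
Then T(5) = 1649.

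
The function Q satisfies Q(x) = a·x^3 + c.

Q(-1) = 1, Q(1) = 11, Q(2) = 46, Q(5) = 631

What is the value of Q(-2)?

-34

From Q(-1) = 1 and Q(1) = 11: -1a + c = 1 and 1a + c = 11.
Subtracting: 2a = 10, so a = 5; then c = 1 − 5·(-1) = 6.
So Q(x) = 5x³ + 6, and Q(-2) = -34.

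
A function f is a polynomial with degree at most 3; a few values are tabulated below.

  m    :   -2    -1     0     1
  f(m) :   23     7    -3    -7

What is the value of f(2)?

First differences: -16, -10, -4. Second differences: 6, 6.
Level-2 differences are constant, so f has degree 2.
Fitting a degree-2 polynomial gives f(m) = 3m² - 7m - 3.
Then f(2) = -5.

-5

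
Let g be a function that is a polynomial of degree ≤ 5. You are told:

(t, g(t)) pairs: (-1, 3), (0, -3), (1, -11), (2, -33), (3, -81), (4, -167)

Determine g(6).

-501

First differences: -6, -8, -22, -48, -86. Second differences: -2, -14, -26, -38. Third differences: -12, -12, -12.
Level-3 differences are constant, so g has degree 3.
Fitting a degree-3 polynomial gives g(t) = -2t³ - t² - 5t - 3.
Then g(6) = -501.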